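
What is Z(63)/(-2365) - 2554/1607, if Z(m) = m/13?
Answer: -78623971/49407215 ≈ -1.5913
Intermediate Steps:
Z(m) = m/13 (Z(m) = m*(1/13) = m/13)
Z(63)/(-2365) - 2554/1607 = ((1/13)*63)/(-2365) - 2554/1607 = (63/13)*(-1/2365) - 2554*1/1607 = -63/30745 - 2554/1607 = -78623971/49407215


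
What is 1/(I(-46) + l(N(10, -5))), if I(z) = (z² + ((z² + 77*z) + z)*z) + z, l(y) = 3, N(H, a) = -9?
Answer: 1/69785 ≈ 1.4330e-5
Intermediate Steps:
I(z) = z + z² + z*(z² + 78*z) (I(z) = (z² + (z² + 78*z)*z) + z = (z² + z*(z² + 78*z)) + z = z + z² + z*(z² + 78*z))
1/(I(-46) + l(N(10, -5))) = 1/(-46*(1 + (-46)² + 79*(-46)) + 3) = 1/(-46*(1 + 2116 - 3634) + 3) = 1/(-46*(-1517) + 3) = 1/(69782 + 3) = 1/69785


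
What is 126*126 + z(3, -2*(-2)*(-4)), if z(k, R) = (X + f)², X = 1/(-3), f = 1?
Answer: 142888/9 ≈ 15876.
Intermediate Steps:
X = -⅓ ≈ -0.33333
z(k, R) = 4/9 (z(k, R) = (-⅓ + 1)² = (⅔)² = 4/9)
126*126 + z(3, -2*(-2)*(-4)) = 126*126 + 4/9 = 15876 + 4/9 = 142888/9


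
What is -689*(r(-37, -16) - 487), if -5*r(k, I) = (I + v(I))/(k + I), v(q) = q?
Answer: 1678131/5 ≈ 3.3563e+5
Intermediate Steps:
r(k, I) = -2*I/(5*(I + k)) (r(k, I) = -(I + I)/(5*(k + I)) = -2*I/(5*(I + k)))
-689*(r(-37, -16) - 487) = -689*(-2*(-16)/(5*(-16) + 5*(-37)) - 487) = -689*(-2*(-16)/(-80 - 185) - 487) = -689*(-2*(-16)/(-265) - 487) = -689*(-2*(-16)*(-1/265) - 487) = -689*(-32/265 - 487) = -689*(-129087/265) = 1678131/5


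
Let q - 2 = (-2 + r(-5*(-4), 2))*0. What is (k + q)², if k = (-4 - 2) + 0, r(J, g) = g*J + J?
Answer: 16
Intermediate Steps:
r(J, g) = J + J*g (r(J, g) = J*g + J = J + J*g)
k = -6 (k = -6 + 0 = -6)
q = 2 (q = 2 + (-2 + (-5*(-4))*(1 + 2))*0 = 2 + (-2 + 20*3)*0 = 2 + (-2 + 60)*0 = 2 + 58*0 = 2 + 0 = 2)
(k + q)² = (-6 + 2)² = (-4)² = 16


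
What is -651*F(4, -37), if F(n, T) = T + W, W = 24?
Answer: 8463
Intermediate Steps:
F(n, T) = 24 + T (F(n, T) = T + 24 = 24 + T)
-651*F(4, -37) = -651*(24 - 37) = -651*(-13) = 8463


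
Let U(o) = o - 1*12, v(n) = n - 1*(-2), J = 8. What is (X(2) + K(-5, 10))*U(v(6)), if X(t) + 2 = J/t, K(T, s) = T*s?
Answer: 192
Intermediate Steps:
v(n) = 2 + n (v(n) = n + 2 = 2 + n)
X(t) = -2 + 8/t
U(o) = -12 + o (U(o) = o - 12 = -12 + o)
(X(2) + K(-5, 10))*U(v(6)) = ((-2 + 8/2) - 5*10)*(-12 + (2 + 6)) = ((-2 + 8*(½)) - 50)*(-12 + 8) = ((-2 + 4) - 50)*(-4) = (2 - 50)*(-4) = -48*(-4) = 192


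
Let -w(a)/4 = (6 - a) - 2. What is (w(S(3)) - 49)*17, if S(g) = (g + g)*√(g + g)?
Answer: -1105 + 408*√6 ≈ -105.61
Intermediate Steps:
S(g) = 2*√2*g^(3/2) (S(g) = (2*g)*√(2*g) = (2*g)*(√2*√g) = 2*√2*g^(3/2))
w(a) = -16 + 4*a (w(a) = -4*((6 - a) - 2) = -4*(4 - a) = -16 + 4*a)
(w(S(3)) - 49)*17 = ((-16 + 4*(2*√2*3^(3/2))) - 49)*17 = ((-16 + 4*(2*√2*(3*√3))) - 49)*17 = ((-16 + 4*(6*√6)) - 49)*17 = ((-16 + 24*√6) - 49)*17 = (-65 + 24*√6)*17 = -1105 + 408*√6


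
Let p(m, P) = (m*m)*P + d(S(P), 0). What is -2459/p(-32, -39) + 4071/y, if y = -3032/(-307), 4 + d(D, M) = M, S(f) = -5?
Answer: 12481086967/30274520 ≈ 412.26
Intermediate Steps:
d(D, M) = -4 + M
y = 3032/307 (y = -3032*(-1/307) = 3032/307 ≈ 9.8762)
p(m, P) = -4 + P*m**2 (p(m, P) = (m*m)*P + (-4 + 0) = m**2*P - 4 = P*m**2 - 4 = -4 + P*m**2)
-2459/p(-32, -39) + 4071/y = -2459/(-4 - 39*(-32)**2) + 4071/(3032/307) = -2459/(-4 - 39*1024) + 4071*(307/3032) = -2459/(-4 - 39936) + 1249797/3032 = -2459/(-39940) + 1249797/3032 = -2459*(-1/39940) + 1249797/3032 = 2459/39940 + 1249797/3032 = 12481086967/30274520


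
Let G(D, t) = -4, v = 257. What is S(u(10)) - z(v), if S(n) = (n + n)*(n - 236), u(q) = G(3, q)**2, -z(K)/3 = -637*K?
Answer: -498167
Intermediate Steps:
z(K) = 1911*K (z(K) = -(-1911)*K = 1911*K)
u(q) = 16 (u(q) = (-4)**2 = 16)
S(n) = 2*n*(-236 + n) (S(n) = (2*n)*(-236 + n) = 2*n*(-236 + n))
S(u(10)) - z(v) = 2*16*(-236 + 16) - 1911*257 = 2*16*(-220) - 1*491127 = -7040 - 491127 = -498167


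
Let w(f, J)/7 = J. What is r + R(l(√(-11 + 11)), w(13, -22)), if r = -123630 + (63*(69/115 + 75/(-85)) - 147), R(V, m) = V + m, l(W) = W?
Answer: -10535647/85 ≈ -1.2395e+5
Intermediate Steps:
w(f, J) = 7*J
r = -10522557/85 (r = -123630 + (63*(69*(1/115) + 75*(-1/85)) - 147) = -123630 + (63*(⅗ - 15/17) - 147) = -123630 + (63*(-24/85) - 147) = -123630 + (-1512/85 - 147) = -123630 - 14007/85 = -10522557/85 ≈ -1.2379e+5)
r + R(l(√(-11 + 11)), w(13, -22)) = -10522557/85 + (√(-11 + 11) + 7*(-22)) = -10522557/85 + (√0 - 154) = -10522557/85 + (0 - 154) = -10522557/85 - 154 = -10535647/85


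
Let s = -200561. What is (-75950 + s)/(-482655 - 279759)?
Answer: 276511/762414 ≈ 0.36268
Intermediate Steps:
(-75950 + s)/(-482655 - 279759) = (-75950 - 200561)/(-482655 - 279759) = -276511/(-762414) = -276511*(-1/762414) = 276511/762414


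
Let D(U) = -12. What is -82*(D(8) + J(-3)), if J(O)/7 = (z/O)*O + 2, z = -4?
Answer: 2132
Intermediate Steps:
J(O) = -14 (J(O) = 7*((-4/O)*O + 2) = 7*(-4 + 2) = 7*(-2) = -14)
-82*(D(8) + J(-3)) = -82*(-12 - 14) = -82*(-26) = 2132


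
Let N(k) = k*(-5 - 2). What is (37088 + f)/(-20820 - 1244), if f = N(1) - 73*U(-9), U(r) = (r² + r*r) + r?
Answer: -3239/2758 ≈ -1.1744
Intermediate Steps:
N(k) = -7*k (N(k) = k*(-7) = -7*k)
U(r) = r + 2*r² (U(r) = (r² + r²) + r = 2*r² + r = r + 2*r²)
f = -11176 (f = -7*1 - (-657)*(1 + 2*(-9)) = -7 - (-657)*(1 - 18) = -7 - (-657)*(-17) = -7 - 73*153 = -7 - 11169 = -11176)
(37088 + f)/(-20820 - 1244) = (37088 - 11176)/(-20820 - 1244) = 25912/(-22064) = 25912*(-1/22064) = -3239/2758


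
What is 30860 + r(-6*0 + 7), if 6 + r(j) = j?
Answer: 30861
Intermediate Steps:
r(j) = -6 + j
30860 + r(-6*0 + 7) = 30860 + (-6 + (-6*0 + 7)) = 30860 + (-6 + (0 + 7)) = 30860 + (-6 + 7) = 30860 + 1 = 30861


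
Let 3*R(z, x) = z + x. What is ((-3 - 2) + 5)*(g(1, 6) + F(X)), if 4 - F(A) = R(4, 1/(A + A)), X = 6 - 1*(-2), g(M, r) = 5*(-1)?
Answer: 0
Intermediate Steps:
g(M, r) = -5
X = 8 (X = 6 + 2 = 8)
R(z, x) = x/3 + z/3 (R(z, x) = (z + x)/3 = (x + z)/3 = x/3 + z/3)
F(A) = 8/3 - 1/(6*A) (F(A) = 4 - (1/(3*(A + A)) + (⅓)*4) = 4 - (1/(3*((2*A))) + 4/3) = 4 - ((1/(2*A))/3 + 4/3) = 4 - (1/(6*A) + 4/3) = 4 - (4/3 + 1/(6*A)) = 4 + (-4/3 - 1/(6*A)) = 8/3 - 1/(6*A))
((-3 - 2) + 5)*(g(1, 6) + F(X)) = ((-3 - 2) + 5)*(-5 + (⅙)*(-1 + 16*8)/8) = (-5 + 5)*(-5 + (⅙)*(⅛)*(-1 + 128)) = 0*(-5 + (⅙)*(⅛)*127) = 0*(-5 + 127/48) = 0*(-113/48) = 0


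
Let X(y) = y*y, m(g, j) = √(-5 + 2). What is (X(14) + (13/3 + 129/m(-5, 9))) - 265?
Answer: -194/3 - 43*I*√3 ≈ -64.667 - 74.478*I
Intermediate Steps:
m(g, j) = I*√3 (m(g, j) = √(-3) = I*√3)
X(y) = y²
(X(14) + (13/3 + 129/m(-5, 9))) - 265 = (14² + (13/3 + 129/((I*√3)))) - 265 = (196 + (13*(⅓) + 129*(-I*√3/3))) - 265 = (196 + (13/3 - 43*I*√3)) - 265 = (601/3 - 43*I*√3) - 265 = -194/3 - 43*I*√3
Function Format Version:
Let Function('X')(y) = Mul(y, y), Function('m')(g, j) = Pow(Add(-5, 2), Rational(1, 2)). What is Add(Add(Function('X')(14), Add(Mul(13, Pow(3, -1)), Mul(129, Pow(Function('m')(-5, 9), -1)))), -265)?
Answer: Add(Rational(-194, 3), Mul(-43, I, Pow(3, Rational(1, 2)))) ≈ Add(-64.667, Mul(-74.478, I))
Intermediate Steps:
Function('m')(g, j) = Mul(I, Pow(3, Rational(1, 2))) (Function('m')(g, j) = Pow(-3, Rational(1, 2)) = Mul(I, Pow(3, Rational(1, 2))))
Function('X')(y) = Pow(y, 2)
Add(Add(Function('X')(14), Add(Mul(13, Pow(3, -1)), Mul(129, Pow(Function('m')(-5, 9), -1)))), -265) = Add(Add(Pow(14, 2), Add(Mul(13, Pow(3, -1)), Mul(129, Pow(Mul(I, Pow(3, Rational(1, 2))), -1)))), -265) = Add(Add(196, Add(Mul(13, Rational(1, 3)), Mul(129, Mul(Rational(-1, 3), I, Pow(3, Rational(1, 2)))))), -265) = Add(Add(196, Add(Rational(13, 3), Mul(-43, I, Pow(3, Rational(1, 2))))), -265) = Add(Add(Rational(601, 3), Mul(-43, I, Pow(3, Rational(1, 2)))), -265) = Add(Rational(-194, 3), Mul(-43, I, Pow(3, Rational(1, 2))))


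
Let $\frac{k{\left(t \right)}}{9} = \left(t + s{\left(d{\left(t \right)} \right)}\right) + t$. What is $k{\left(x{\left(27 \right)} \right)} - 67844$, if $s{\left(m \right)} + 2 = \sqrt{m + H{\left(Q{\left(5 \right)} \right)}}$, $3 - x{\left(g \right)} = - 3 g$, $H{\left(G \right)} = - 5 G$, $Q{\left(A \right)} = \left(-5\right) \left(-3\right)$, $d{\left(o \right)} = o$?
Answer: $-66323$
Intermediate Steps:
$Q{\left(A \right)} = 15$
$x{\left(g \right)} = 3 + 3 g$ ($x{\left(g \right)} = 3 - - 3 g = 3 + 3 g$)
$s{\left(m \right)} = -2 + \sqrt{-75 + m}$ ($s{\left(m \right)} = -2 + \sqrt{m - 75} = -2 + \sqrt{-75 + m}$)
$k{\left(t \right)} = -18 + 9 \sqrt{-75 + t} + 18 t$ ($k{\left(t \right)} = 9 \left(\left(t + \left(-2 + \sqrt{-75 + t}\right)\right) + t\right) = 9 \left(\left(-2 + t + \sqrt{-75 + t}\right) + t\right) = 9 \left(-2 + \sqrt{-75 + t} + 2 t\right) = -18 + 9 \sqrt{-75 + t} + 18 t$)
$k{\left(x{\left(27 \right)} \right)} - 67844 = \left(-18 + 9 \sqrt{-75 + \left(3 + 3 \cdot 27\right)} + 18 \left(3 + 3 \cdot 27\right)\right) - 67844 = \left(-18 + 9 \sqrt{-75 + \left(3 + 81\right)} + 18 \left(3 + 81\right)\right) - 67844 = \left(-18 + 9 \sqrt{-75 + 84} + 18 \cdot 84\right) - 67844 = \left(-18 + 9 \sqrt{9} + 1512\right) - 67844 = \left(-18 + 9 \cdot 3 + 1512\right) - 67844 = \left(-18 + 27 + 1512\right) - 67844 = 1521 - 67844 = -66323$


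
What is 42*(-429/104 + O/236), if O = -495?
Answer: -61677/236 ≈ -261.34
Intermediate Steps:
42*(-429/104 + O/236) = 42*(-429/104 - 495/236) = 42*(-429*1/104 - 495*1/236) = 42*(-33/8 - 495/236) = 42*(-2937/472) = -61677/236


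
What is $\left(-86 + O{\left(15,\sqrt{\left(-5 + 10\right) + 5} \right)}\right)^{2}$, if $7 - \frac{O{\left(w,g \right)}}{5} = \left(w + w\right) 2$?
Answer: $123201$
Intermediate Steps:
$O{\left(w,g \right)} = 35 - 20 w$ ($O{\left(w,g \right)} = 35 - 5 \left(w + w\right) 2 = 35 - 5 \cdot 2 w 2 = 35 - 5 \cdot 4 w = 35 - 20 w$)
$\left(-86 + O{\left(15,\sqrt{\left(-5 + 10\right) + 5} \right)}\right)^{2} = \left(-86 + \left(35 - 300\right)\right)^{2} = \left(-86 - 265\right)^{2} = \left(-351\right)^{2} = 123201$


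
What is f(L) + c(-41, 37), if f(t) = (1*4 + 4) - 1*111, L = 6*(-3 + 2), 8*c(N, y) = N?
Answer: -865/8 ≈ -108.13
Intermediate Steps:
c(N, y) = N/8
L = -6 (L = 6*(-1) = -6)
f(t) = -103 (f(t) = (4 + 4) - 111 = 8 - 111 = -103)
f(L) + c(-41, 37) = -103 + (1/8)*(-41) = -103 - 41/8 = -865/8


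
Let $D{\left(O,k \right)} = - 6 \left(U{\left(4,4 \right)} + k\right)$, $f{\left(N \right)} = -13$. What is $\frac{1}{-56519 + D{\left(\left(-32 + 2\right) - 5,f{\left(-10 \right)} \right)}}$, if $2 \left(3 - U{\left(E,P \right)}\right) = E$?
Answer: $- \frac{1}{56447} \approx -1.7716 \cdot 10^{-5}$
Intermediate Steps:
$U{\left(E,P \right)} = 3 - \frac{E}{2}$
$D{\left(O,k \right)} = -6 - 6 k$ ($D{\left(O,k \right)} = - 6 \left(\left(3 - 2\right) + k\right) = - 6 \left(1 + k\right) = -6 - 6 k$)
$\frac{1}{-56519 + D{\left(\left(-32 + 2\right) - 5,f{\left(-10 \right)} \right)}} = \frac{1}{-56519 - -72} = \frac{1}{-56519 + \left(-6 + 78\right)} = \frac{1}{-56519 + 72} = \frac{1}{-56447} = - \frac{1}{56447}$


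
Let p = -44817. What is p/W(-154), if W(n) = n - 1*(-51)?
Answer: 44817/103 ≈ 435.12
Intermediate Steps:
W(n) = 51 + n (W(n) = n + 51 = 51 + n)
p/W(-154) = -44817/(51 - 154) = -44817/(-103) = -44817*(-1/103) = 44817/103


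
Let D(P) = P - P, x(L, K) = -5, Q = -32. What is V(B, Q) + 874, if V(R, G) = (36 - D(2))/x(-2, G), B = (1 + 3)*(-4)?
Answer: 4334/5 ≈ 866.80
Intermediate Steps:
D(P) = 0
B = -16 (B = 4*(-4) = -16)
V(R, G) = -36/5 (V(R, G) = (36 - 1*0)/(-5) = (36 + 0)*(-⅕) = 36*(-⅕) = -36/5)
V(B, Q) + 874 = -36/5 + 874 = 4334/5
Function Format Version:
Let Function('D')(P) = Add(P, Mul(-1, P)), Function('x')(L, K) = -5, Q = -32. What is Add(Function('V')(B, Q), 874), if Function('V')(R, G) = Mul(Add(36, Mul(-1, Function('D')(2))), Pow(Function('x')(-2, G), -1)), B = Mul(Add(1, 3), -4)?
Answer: Rational(4334, 5) ≈ 866.80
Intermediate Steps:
Function('D')(P) = 0
B = -16 (B = Mul(4, -4) = -16)
Function('V')(R, G) = Rational(-36, 5) (Function('V')(R, G) = Mul(Add(36, Mul(-1, 0)), Pow(-5, -1)) = Mul(Add(36, 0), Rational(-1, 5)) = Mul(36, Rational(-1, 5)) = Rational(-36, 5))
Add(Function('V')(B, Q), 874) = Add(Rational(-36, 5), 874) = Rational(4334, 5)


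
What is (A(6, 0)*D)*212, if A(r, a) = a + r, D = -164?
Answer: -208608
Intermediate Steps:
(A(6, 0)*D)*212 = ((0 + 6)*(-164))*212 = (6*(-164))*212 = -984*212 = -208608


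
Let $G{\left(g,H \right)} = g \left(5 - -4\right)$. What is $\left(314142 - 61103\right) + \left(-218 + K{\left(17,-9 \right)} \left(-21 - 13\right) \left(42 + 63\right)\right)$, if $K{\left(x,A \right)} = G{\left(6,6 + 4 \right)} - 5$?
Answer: $77891$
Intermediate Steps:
$G{\left(g,H \right)} = 9 g$ ($G{\left(g,H \right)} = g \left(5 + 4\right) = g 9 = 9 g$)
$K{\left(x,A \right)} = 49$ ($K{\left(x,A \right)} = 9 \cdot 6 - 5 = 54 - 5 = 49$)
$\left(314142 - 61103\right) + \left(-218 + K{\left(17,-9 \right)} \left(-21 - 13\right) \left(42 + 63\right)\right) = \left(314142 - 61103\right) + \left(-218 + 49 \left(-21 - 13\right) \left(42 + 63\right)\right) = 253039 + \left(-218 + 49 \left(\left(-34\right) 105\right)\right) = 253039 + \left(-218 + 49 \left(-3570\right)\right) = 253039 - 175148 = 77891$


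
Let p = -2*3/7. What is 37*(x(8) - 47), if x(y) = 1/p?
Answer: -10693/6 ≈ -1782.2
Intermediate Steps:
p = -6/7 (p = -6*1/7 = -6/7 ≈ -0.85714)
x(y) = -7/6 (x(y) = 1/(-6/7) = -7/6)
37*(x(8) - 47) = 37*(-7/6 - 47) = 37*(-289/6) = -10693/6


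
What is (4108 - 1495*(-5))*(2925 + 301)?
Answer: 37366758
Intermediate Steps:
(4108 - 1495*(-5))*(2925 + 301) = (4108 + 7475)*3226 = 11583*3226 = 37366758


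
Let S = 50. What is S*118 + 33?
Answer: 5933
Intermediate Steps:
S*118 + 33 = 50*118 + 33 = 5900 + 33 = 5933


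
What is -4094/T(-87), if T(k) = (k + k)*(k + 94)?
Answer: 2047/609 ≈ 3.3612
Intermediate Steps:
T(k) = 2*k*(94 + k) (T(k) = (2*k)*(94 + k) = 2*k*(94 + k))
-4094/T(-87) = -4094*(-1/(174*(94 - 87))) = -4094/(2*(-87)*7) = -4094/(-1218) = -4094*(-1/1218) = 2047/609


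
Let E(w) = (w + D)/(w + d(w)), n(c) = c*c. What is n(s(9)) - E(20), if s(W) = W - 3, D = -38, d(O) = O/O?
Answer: 258/7 ≈ 36.857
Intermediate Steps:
d(O) = 1
s(W) = -3 + W
n(c) = c**2
E(w) = (-38 + w)/(1 + w) (E(w) = (w - 38)/(w + 1) = (-38 + w)/(1 + w))
n(s(9)) - E(20) = (-3 + 9)**2 - (-38 + 20)/(1 + 20) = 6**2 - (-18)/21 = 36 - (-18)/21 = 36 - 1*(-6/7) = 36 + 6/7 = 258/7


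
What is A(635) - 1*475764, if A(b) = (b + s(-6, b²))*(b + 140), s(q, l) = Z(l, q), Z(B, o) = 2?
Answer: 17911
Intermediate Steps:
s(q, l) = 2
A(b) = (2 + b)*(140 + b) (A(b) = (b + 2)*(b + 140) = (2 + b)*(140 + b))
A(635) - 1*475764 = (280 + 635² + 142*635) - 1*475764 = (280 + 403225 + 90170) - 475764 = 493675 - 475764 = 17911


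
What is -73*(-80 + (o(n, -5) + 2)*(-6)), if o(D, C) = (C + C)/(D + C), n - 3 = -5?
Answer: 51392/7 ≈ 7341.7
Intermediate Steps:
n = -2 (n = 3 - 5 = -2)
o(D, C) = 2*C/(C + D) (o(D, C) = (2*C)/(C + D) = 2*C/(C + D))
-73*(-80 + (o(n, -5) + 2)*(-6)) = -73*(-80 + (2*(-5)/(-5 - 2) + 2)*(-6)) = -73*(-80 + (2*(-5)/(-7) + 2)*(-6)) = -73*(-80 + (2*(-5)*(-1/7) + 2)*(-6)) = -73*(-80 + (10/7 + 2)*(-6)) = -73*(-80 + (24/7)*(-6)) = -73*(-80 - 144/7) = -73*(-704/7) = 51392/7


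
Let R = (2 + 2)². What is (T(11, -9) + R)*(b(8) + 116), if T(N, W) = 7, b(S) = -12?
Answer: 2392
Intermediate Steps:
R = 16 (R = 4² = 16)
(T(11, -9) + R)*(b(8) + 116) = (7 + 16)*(-12 + 116) = 23*104 = 2392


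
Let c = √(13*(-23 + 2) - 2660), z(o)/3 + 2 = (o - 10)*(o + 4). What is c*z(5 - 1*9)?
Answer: -6*I*√2933 ≈ -324.94*I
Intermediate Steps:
z(o) = -6 + 3*(-10 + o)*(4 + o) (z(o) = -6 + 3*((o - 10)*(o + 4)) = -6 + 3*((-10 + o)*(4 + o)) = -6 + 3*(-10 + o)*(4 + o))
c = I*√2933 (c = √(13*(-21) - 2660) = √(-273 - 2660) = √(-2933) = I*√2933 ≈ 54.157*I)
c*z(5 - 1*9) = (I*√2933)*(-126 - 18*(5 - 1*9) + 3*(5 - 1*9)²) = (I*√2933)*(-126 - 18*(5 - 9) + 3*(5 - 9)²) = (I*√2933)*(-126 - 18*(-4) + 3*(-4)²) = (I*√2933)*(-126 + 72 + 3*16) = (I*√2933)*(-126 + 72 + 48) = (I*√2933)*(-6) = -6*I*√2933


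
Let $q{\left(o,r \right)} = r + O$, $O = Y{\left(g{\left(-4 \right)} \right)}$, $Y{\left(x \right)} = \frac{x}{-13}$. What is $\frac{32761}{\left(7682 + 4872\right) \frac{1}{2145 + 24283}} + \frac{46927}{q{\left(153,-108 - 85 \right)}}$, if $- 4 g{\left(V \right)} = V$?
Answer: $\frac{1082759383413}{15755270} \approx 68724.0$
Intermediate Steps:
$g{\left(V \right)} = - \frac{V}{4}$
$Y{\left(x \right)} = - \frac{x}{13}$ ($Y{\left(x \right)} = x \left(- \frac{1}{13}\right) = - \frac{x}{13}$)
$O = - \frac{1}{13}$ ($O = - \frac{\left(- \frac{1}{4}\right) \left(-4\right)}{13} = \left(- \frac{1}{13}\right) 1 = - \frac{1}{13} \approx -0.076923$)
$q{\left(o,r \right)} = - \frac{1}{13} + r$ ($q{\left(o,r \right)} = r - \frac{1}{13} = - \frac{1}{13} + r$)
$\frac{32761}{\left(7682 + 4872\right) \frac{1}{2145 + 24283}} + \frac{46927}{q{\left(153,-108 - 85 \right)}} = \frac{32761}{\left(7682 + 4872\right) \frac{1}{2145 + 24283}} + \frac{46927}{- \frac{1}{13} - 193} = \frac{32761}{12554 \cdot \frac{1}{26428}} + \frac{46927}{- \frac{1}{13} - 193} = \frac{32761}{12554 \cdot \frac{1}{26428}} + \frac{46927}{- \frac{2510}{13}} = \frac{32761}{\frac{6277}{13214}} + 46927 \left(- \frac{13}{2510}\right) = 32761 \cdot \frac{13214}{6277} - \frac{610051}{2510} = \frac{432903854}{6277} - \frac{610051}{2510} = \frac{1082759383413}{15755270}$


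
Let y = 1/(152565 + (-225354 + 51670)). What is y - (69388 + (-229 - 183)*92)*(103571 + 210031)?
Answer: -208517292726793/21119 ≈ -9.8734e+9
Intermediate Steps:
y = -1/21119 (y = 1/(152565 - 173684) = 1/(-21119) = -1/21119 ≈ -4.7351e-5)
y - (69388 + (-229 - 183)*92)*(103571 + 210031) = -1/21119 - (69388 + (-229 - 183)*92)*(103571 + 210031) = -1/21119 - (69388 - 412*92)*313602 = -1/21119 - (69388 - 37904)*313602 = -1/21119 - 31484*313602 = -1/21119 - 1*9873445368 = -1/21119 - 9873445368 = -208517292726793/21119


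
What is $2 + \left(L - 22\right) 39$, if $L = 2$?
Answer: $-778$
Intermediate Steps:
$2 + \left(L - 22\right) 39 = 2 + \left(2 - 22\right) 39 = 2 - 780 = -778$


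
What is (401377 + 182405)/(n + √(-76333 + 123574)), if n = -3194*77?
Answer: -143574177516/60485452603 - 1751346*√5249/60485452603 ≈ -2.3758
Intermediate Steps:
n = -245938
(401377 + 182405)/(n + √(-76333 + 123574)) = (401377 + 182405)/(-245938 + √(-76333 + 123574)) = 583782/(-245938 + √47241) = 583782/(-245938 + 3*√5249)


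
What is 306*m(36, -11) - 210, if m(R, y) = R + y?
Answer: 7440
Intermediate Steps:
306*m(36, -11) - 210 = 306*(36 - 11) - 210 = 306*25 - 210 = 7650 - 210 = 7440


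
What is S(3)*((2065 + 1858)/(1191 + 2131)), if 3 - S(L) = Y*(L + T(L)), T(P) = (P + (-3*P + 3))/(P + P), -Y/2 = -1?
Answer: -3923/1661 ≈ -2.3618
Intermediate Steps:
Y = 2 (Y = -2*(-1) = 2)
T(P) = (3 - 2*P)/(2*P) (T(P) = (P + (3 - 3*P))/((2*P)) = (3 - 2*P)*(1/(2*P)) = (3 - 2*P)/(2*P))
S(L) = 3 - 2*L - 2*(3/2 - L)/L (S(L) = 3 - 2*(L + (3/2 - L)/L) = 3 - (2*L + 2*(3/2 - L)/L) = 3 + (-2*L - 2*(3/2 - L)/L) = 3 - 2*L - 2*(3/2 - L)/L)
S(3)*((2065 + 1858)/(1191 + 2131)) = (5 - 3/3 - 2*3)*((2065 + 1858)/(1191 + 2131)) = (5 - 3*⅓ - 6)*(3923/3322) = (5 - 1 - 6)*(3923*(1/3322)) = -2*3923/3322 = -3923/1661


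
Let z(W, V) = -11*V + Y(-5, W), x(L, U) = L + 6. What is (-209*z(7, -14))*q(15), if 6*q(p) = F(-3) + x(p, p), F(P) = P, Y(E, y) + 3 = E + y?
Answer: -95931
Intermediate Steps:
x(L, U) = 6 + L
Y(E, y) = -3 + E + y (Y(E, y) = -3 + (E + y) = -3 + E + y)
z(W, V) = -8 + W - 11*V (z(W, V) = -11*V + (-3 - 5 + W) = -11*V + (-8 + W) = -8 + W - 11*V)
q(p) = ½ + p/6 (q(p) = (-3 + (6 + p))/6 = (3 + p)/6 = ½ + p/6)
(-209*z(7, -14))*q(15) = (-209*(-8 + 7 - 11*(-14)))*(½ + (⅙)*15) = (-209*(-8 + 7 + 154))*(½ + 5/2) = -209*153*3 = -31977*3 = -95931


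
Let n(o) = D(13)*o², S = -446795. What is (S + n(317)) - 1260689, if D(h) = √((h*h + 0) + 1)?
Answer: -1707484 + 100489*√170 ≈ -3.9727e+5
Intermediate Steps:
D(h) = √(1 + h²) (D(h) = √((h² + 0) + 1) = √(h² + 1) = √(1 + h²))
n(o) = √170*o² (n(o) = √(1 + 13²)*o² = √(1 + 169)*o² = √170*o²)
(S + n(317)) - 1260689 = (-446795 + √170*317²) - 1260689 = (-446795 + √170*100489) - 1260689 = (-446795 + 100489*√170) - 1260689 = -1707484 + 100489*√170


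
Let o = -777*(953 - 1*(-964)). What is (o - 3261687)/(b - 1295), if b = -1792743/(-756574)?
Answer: 3594631362504/977970587 ≈ 3675.6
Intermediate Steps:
o = -1489509 (o = -777*(953 + 964) = -777*1917 = -1489509)
b = 1792743/756574 (b = -1792743*(-1/756574) = 1792743/756574 ≈ 2.3696)
(o - 3261687)/(b - 1295) = (-1489509 - 3261687)/(1792743/756574 - 1295) = -4751196/(-977970587/756574) = -4751196*(-756574/977970587) = 3594631362504/977970587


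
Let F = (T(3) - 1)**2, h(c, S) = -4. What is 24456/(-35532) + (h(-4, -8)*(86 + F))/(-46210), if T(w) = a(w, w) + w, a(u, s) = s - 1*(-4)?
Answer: -46099016/68413905 ≈ -0.67383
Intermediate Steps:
a(u, s) = 4 + s (a(u, s) = s + 4 = 4 + s)
T(w) = 4 + 2*w (T(w) = (4 + w) + w = 4 + 2*w)
F = 81 (F = ((4 + 2*3) - 1)**2 = ((4 + 6) - 1)**2 = (10 - 1)**2 = 9**2 = 81)
24456/(-35532) + (h(-4, -8)*(86 + F))/(-46210) = 24456/(-35532) - 4*(86 + 81)/(-46210) = 24456*(-1/35532) - 4*167*(-1/46210) = -2038/2961 - 668*(-1/46210) = -2038/2961 + 334/23105 = -46099016/68413905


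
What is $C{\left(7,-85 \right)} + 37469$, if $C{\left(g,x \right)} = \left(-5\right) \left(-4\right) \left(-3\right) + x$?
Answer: $37324$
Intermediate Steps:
$C{\left(g,x \right)} = -60 + x$ ($C{\left(g,x \right)} = 20 \left(-3\right) + x = -60 + x$)
$C{\left(7,-85 \right)} + 37469 = \left(-60 - 85\right) + 37469 = -145 + 37469 = 37324$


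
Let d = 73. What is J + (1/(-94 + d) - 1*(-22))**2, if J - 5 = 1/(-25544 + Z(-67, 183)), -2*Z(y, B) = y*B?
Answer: 8337165520/17122707 ≈ 486.91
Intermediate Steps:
Z(y, B) = -B*y/2 (Z(y, B) = -y*B/2 = -B*y/2)
J = 194133/38827 (J = 5 + 1/(-25544 - 1/2*183*(-67)) = 5 + 1/(-25544 + 12261/2) = 5 + 1/(-38827/2) = 5 - 2/38827 = 194133/38827 ≈ 4.9999)
J + (1/(-94 + d) - 1*(-22))**2 = 194133/38827 + (1/(-94 + 73) - 1*(-22))**2 = 194133/38827 + (1/(-21) + 22)**2 = 194133/38827 + (-1/21 + 22)**2 = 194133/38827 + (461/21)**2 = 194133/38827 + 212521/441 = 8337165520/17122707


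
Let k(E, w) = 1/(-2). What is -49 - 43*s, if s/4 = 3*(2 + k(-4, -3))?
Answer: -823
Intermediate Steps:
k(E, w) = -½ (k(E, w) = 1*(-½) = -½)
s = 18 (s = 4*(3*(2 - ½)) = 4*(3*(3/2)) = 4*(9/2) = 18)
-49 - 43*s = -49 - 43*18 = -49 - 774 = -823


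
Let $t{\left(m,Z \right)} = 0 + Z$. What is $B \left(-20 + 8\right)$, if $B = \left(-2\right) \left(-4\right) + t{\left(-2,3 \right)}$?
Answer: $-132$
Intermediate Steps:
$t{\left(m,Z \right)} = Z$
$B = 11$ ($B = \left(-2\right) \left(-4\right) + 3 = 8 + 3 = 11$)
$B \left(-20 + 8\right) = 11 \left(-20 + 8\right) = 11 \left(-12\right) = -132$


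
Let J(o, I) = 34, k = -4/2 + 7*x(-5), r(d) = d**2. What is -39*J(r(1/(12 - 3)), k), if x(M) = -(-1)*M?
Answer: -1326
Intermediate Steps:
x(M) = M
k = -37 (k = -4/2 + 7*(-5) = -4*1/2 - 35 = -2 - 35 = -37)
-39*J(r(1/(12 - 3)), k) = -39*34 = -1326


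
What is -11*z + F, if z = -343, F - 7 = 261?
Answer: 4041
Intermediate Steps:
F = 268 (F = 7 + 261 = 268)
-11*z + F = -11*(-343) + 268 = 3773 + 268 = 4041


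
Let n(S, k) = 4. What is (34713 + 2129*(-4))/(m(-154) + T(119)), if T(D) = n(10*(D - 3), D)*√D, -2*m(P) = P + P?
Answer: 288167/1558 - 26197*√119/5453 ≈ 132.55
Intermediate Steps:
m(P) = -P (m(P) = -(P + P)/2 = -P)
T(D) = 4*√D
(34713 + 2129*(-4))/(m(-154) + T(119)) = (34713 + 2129*(-4))/(-1*(-154) + 4*√119) = (34713 - 8516)/(154 + 4*√119) = 26197/(154 + 4*√119)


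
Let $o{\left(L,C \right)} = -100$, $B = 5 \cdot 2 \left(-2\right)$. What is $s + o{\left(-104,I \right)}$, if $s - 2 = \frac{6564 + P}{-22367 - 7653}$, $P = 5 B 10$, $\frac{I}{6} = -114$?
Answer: $- \frac{736881}{7505} \approx -98.185$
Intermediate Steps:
$I = -684$ ($I = 6 \left(-114\right) = -684$)
$B = -20$ ($B = 10 \left(-2\right) = -20$)
$P = -1000$ ($P = 5 \left(-20\right) 10 = \left(-100\right) 10 = -1000$)
$s = \frac{13619}{7505}$ ($s = 2 + \frac{6564 - 1000}{-22367 - 7653} = 2 + \frac{5564}{-30020} = 2 + 5564 \left(- \frac{1}{30020}\right) = 2 - \frac{1391}{7505} = \frac{13619}{7505} \approx 1.8147$)
$s + o{\left(-104,I \right)} = \frac{13619}{7505} - 100 = - \frac{736881}{7505}$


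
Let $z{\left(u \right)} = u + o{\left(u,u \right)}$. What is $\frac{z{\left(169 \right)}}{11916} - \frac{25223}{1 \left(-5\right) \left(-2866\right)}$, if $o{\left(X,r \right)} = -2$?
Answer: $- \frac{149082079}{85378140} \approx -1.7461$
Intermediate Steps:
$z{\left(u \right)} = -2 + u$ ($z{\left(u \right)} = u - 2 = -2 + u$)
$\frac{z{\left(169 \right)}}{11916} - \frac{25223}{1 \left(-5\right) \left(-2866\right)} = \frac{-2 + 169}{11916} - \frac{25223}{1 \left(-5\right) \left(-2866\right)} = 167 \cdot \frac{1}{11916} - \frac{25223}{\left(-5\right) \left(-2866\right)} = \frac{167}{11916} - \frac{25223}{14330} = - \frac{149082079}{85378140}$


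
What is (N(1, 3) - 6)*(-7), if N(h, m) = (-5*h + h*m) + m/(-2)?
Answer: 133/2 ≈ 66.500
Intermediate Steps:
N(h, m) = -5*h - m/2 + h*m (N(h, m) = (-5*h + h*m) + m*(-½) = (-5*h + h*m) - m/2 = -5*h - m/2 + h*m)
(N(1, 3) - 6)*(-7) = ((-5*1 - ½*3 + 1*3) - 6)*(-7) = ((-5 - 3/2 + 3) - 6)*(-7) = (-7/2 - 6)*(-7) = -19/2*(-7) = 133/2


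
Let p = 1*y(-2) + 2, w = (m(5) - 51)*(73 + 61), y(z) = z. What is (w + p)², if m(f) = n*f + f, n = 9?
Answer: 17956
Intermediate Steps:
m(f) = 10*f (m(f) = 9*f + f = 10*f)
w = -134 (w = (10*5 - 51)*(73 + 61) = (50 - 51)*134 = -1*134 = -134)
p = 0 (p = 1*(-2) + 2 = -2 + 2 = 0)
(w + p)² = (-134 + 0)² = (-134)² = 17956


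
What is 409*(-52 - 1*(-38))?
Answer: -5726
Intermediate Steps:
409*(-52 - 1*(-38)) = 409*(-52 + 38) = 409*(-14) = -5726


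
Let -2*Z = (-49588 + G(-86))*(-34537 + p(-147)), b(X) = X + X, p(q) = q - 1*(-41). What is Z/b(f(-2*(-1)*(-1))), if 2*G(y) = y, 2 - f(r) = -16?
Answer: -1719366733/72 ≈ -2.3880e+7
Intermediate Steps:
f(r) = 18 (f(r) = 2 - 1*(-16) = 2 + 16 = 18)
p(q) = 41 + q (p(q) = q + 41 = 41 + q)
b(X) = 2*X
G(y) = y/2
Z = -1719366733/2 (Z = -(-49588 + (½)*(-86))*(-34537 + (41 - 147))/2 = -(-49588 - 43)*(-34537 - 106)/2 = -(-49631)*(-34643)/2 = -½*1719366733 = -1719366733/2 ≈ -8.5968e+8)
Z/b(f(-2*(-1)*(-1))) = -1719366733/(2*(2*18)) = -1719366733/2/36 = -1719366733/2*1/36 = -1719366733/72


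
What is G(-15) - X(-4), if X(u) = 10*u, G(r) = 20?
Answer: 60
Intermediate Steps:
G(-15) - X(-4) = 20 - 10*(-4) = 20 - 1*(-40) = 20 + 40 = 60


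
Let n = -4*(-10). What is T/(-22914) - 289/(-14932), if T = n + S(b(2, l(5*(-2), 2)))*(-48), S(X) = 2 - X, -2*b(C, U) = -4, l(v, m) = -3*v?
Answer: 3012433/171075924 ≈ 0.017609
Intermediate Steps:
b(C, U) = 2 (b(C, U) = -½*(-4) = 2)
n = 40
T = 40 (T = 40 + (2 - 1*2)*(-48) = 40 + (2 - 2)*(-48) = 40 + 0*(-48) = 40 + 0 = 40)
T/(-22914) - 289/(-14932) = 40/(-22914) - 289/(-14932) = 40*(-1/22914) - 289*(-1/14932) = -20/11457 + 289/14932 = 3012433/171075924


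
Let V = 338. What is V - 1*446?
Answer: -108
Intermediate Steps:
V - 1*446 = 338 - 1*446 = 338 - 446 = -108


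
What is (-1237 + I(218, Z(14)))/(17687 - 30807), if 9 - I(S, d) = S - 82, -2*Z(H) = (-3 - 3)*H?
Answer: 341/3280 ≈ 0.10396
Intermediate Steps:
Z(H) = 3*H (Z(H) = -(-3 - 3)*H/2 = -(-3)*H = 3*H)
I(S, d) = 91 - S (I(S, d) = 9 - (S - 82) = 9 - (-82 + S) = 9 + (82 - S) = 91 - S)
(-1237 + I(218, Z(14)))/(17687 - 30807) = (-1237 + (91 - 1*218))/(17687 - 30807) = (-1237 + (91 - 218))/(-13120) = (-1237 - 127)*(-1/13120) = -1364*(-1/13120) = 341/3280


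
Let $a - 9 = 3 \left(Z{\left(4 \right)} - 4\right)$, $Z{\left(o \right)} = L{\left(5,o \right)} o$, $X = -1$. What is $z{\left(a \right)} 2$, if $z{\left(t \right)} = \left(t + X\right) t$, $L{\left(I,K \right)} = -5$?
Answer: $8064$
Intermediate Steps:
$Z{\left(o \right)} = - 5 o$
$a = -63$ ($a = 9 + 3 \left(\left(-5\right) 4 - 4\right) = 9 + 3 \left(-20 - 4\right) = 9 + 3 \left(-24\right) = 9 - 72 = -63$)
$z{\left(t \right)} = t \left(-1 + t\right)$ ($z{\left(t \right)} = \left(t - 1\right) t = \left(-1 + t\right) t = t \left(-1 + t\right)$)
$z{\left(a \right)} 2 = - 63 \left(-1 - 63\right) 2 = \left(-63\right) \left(-64\right) 2 = 4032 \cdot 2 = 8064$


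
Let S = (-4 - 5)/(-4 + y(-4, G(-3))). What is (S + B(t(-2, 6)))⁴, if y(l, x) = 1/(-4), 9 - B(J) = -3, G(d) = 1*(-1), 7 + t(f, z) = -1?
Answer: 3317760000/83521 ≈ 39724.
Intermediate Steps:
t(f, z) = -8 (t(f, z) = -7 - 1 = -8)
G(d) = -1
B(J) = 12 (B(J) = 9 - 1*(-3) = 9 + 3 = 12)
y(l, x) = -¼
S = 36/17 (S = (-4 - 5)/(-4 - ¼) = -9/(-17/4) = -9*(-4/17) = 36/17 ≈ 2.1176)
(S + B(t(-2, 6)))⁴ = (36/17 + 12)⁴ = (240/17)⁴ = 3317760000/83521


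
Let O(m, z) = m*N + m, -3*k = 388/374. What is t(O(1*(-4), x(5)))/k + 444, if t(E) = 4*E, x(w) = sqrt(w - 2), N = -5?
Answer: 25116/97 ≈ 258.93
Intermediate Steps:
k = -194/561 (k = -388/(3*374) = -1/3*194/187 = -194/561 ≈ -0.34581)
x(w) = sqrt(-2 + w)
O(m, z) = -4*m (O(m, z) = m*(-5) + m = -5*m + m = -4*m)
t(O(1*(-4), x(5)))/k + 444 = (4*(-4*(-4)))/(-194/561) + 444 = (4*(-4*(-4)))*(-561/194) + 444 = (4*16)*(-561/194) + 444 = 64*(-561/194) + 444 = -17952/97 + 444 = 25116/97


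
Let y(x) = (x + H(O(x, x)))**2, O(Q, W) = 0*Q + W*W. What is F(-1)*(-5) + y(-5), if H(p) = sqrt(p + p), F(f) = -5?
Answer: 100 - 50*sqrt(2) ≈ 29.289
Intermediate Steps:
O(Q, W) = W**2 (O(Q, W) = 0 + W**2 = W**2)
H(p) = sqrt(2)*sqrt(p) (H(p) = sqrt(2*p) = sqrt(2)*sqrt(p))
y(x) = (x + sqrt(2)*sqrt(x**2))**2
F(-1)*(-5) + y(-5) = -5*(-5) + (-5 + sqrt(2)*sqrt((-5)**2))**2 = 25 + (-5 + sqrt(2)*sqrt(25))**2 = 25 + (-5 + sqrt(2)*5)**2 = 25 + (-5 + 5*sqrt(2))**2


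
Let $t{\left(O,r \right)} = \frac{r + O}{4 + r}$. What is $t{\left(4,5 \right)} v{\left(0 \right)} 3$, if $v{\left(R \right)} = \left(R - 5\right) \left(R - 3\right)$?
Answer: $45$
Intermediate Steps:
$v{\left(R \right)} = \left(-5 + R\right) \left(-3 + R\right)$ ($v{\left(R \right)} = \left(R - 5\right) \left(-3 + R\right) = \left(-5 + R\right) \left(-3 + R\right)$)
$t{\left(O,r \right)} = \frac{O + r}{4 + r}$
$t{\left(4,5 \right)} v{\left(0 \right)} 3 = \frac{4 + 5}{4 + 5} \left(15 + 0^{2} - 0\right) 3 = \frac{1}{9} \cdot 9 \left(15 + 0 + 0\right) 3 = \frac{1}{9} \cdot 9 \cdot 15 \cdot 3 = 1 \cdot 15 \cdot 3 = 15 \cdot 3 = 45$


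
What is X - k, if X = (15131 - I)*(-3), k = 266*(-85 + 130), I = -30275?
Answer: -148188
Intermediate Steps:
k = 11970 (k = 266*45 = 11970)
X = -136218 (X = (15131 - 1*(-30275))*(-3) = (15131 + 30275)*(-3) = 45406*(-3) = -136218)
X - k = -136218 - 1*11970 = -136218 - 11970 = -148188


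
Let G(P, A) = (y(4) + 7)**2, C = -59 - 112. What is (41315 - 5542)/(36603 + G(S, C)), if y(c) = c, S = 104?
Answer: 35773/36724 ≈ 0.97410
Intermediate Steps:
C = -171
G(P, A) = 121 (G(P, A) = (4 + 7)**2 = 11**2 = 121)
(41315 - 5542)/(36603 + G(S, C)) = (41315 - 5542)/(36603 + 121) = 35773/36724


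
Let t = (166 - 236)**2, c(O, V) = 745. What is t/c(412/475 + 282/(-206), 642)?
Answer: 980/149 ≈ 6.5772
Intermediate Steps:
t = 4900 (t = (-70)**2 = 4900)
t/c(412/475 + 282/(-206), 642) = 4900/745 = 4900*(1/745) = 980/149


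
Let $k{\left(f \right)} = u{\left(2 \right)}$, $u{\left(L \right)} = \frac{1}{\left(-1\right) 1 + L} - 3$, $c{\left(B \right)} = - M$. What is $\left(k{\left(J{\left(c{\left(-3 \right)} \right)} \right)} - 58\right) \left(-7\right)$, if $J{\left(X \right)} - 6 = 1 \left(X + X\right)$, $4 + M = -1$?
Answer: $420$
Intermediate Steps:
$M = -5$ ($M = -4 - 1 = -5$)
$c{\left(B \right)} = 5$ ($c{\left(B \right)} = \left(-1\right) \left(-5\right) = 5$)
$J{\left(X \right)} = 6 + 2 X$ ($J{\left(X \right)} = 6 + 1 \left(X + X\right) = 6 + 1 \cdot 2 X = 6 + 2 X$)
$u{\left(L \right)} = -3 + \frac{1}{-1 + L}$ ($u{\left(L \right)} = \frac{1}{-1 + L} - 3 = -3 + \frac{1}{-1 + L}$)
$k{\left(f \right)} = -2$ ($k{\left(f \right)} = \frac{4 - 6}{-1 + 2} = \frac{4 - 6}{1} = 1 \left(-2\right) = -2$)
$\left(k{\left(J{\left(c{\left(-3 \right)} \right)} \right)} - 58\right) \left(-7\right) = \left(-2 - 58\right) \left(-7\right) = \left(-60\right) \left(-7\right) = 420$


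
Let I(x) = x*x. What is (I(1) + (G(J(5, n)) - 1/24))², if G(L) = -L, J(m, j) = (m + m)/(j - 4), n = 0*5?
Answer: 6889/576 ≈ 11.960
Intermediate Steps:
I(x) = x²
n = 0
J(m, j) = 2*m/(-4 + j) (J(m, j) = (2*m)/(-4 + j) = 2*m/(-4 + j))
(I(1) + (G(J(5, n)) - 1/24))² = (1² + (-2*5/(-4 + 0) - 1/24))² = (1 + (-2*5/(-4) - 1*1/24))² = (1 + (-2*5*(-1)/4 - 1/24))² = (1 + (-1*(-5/2) - 1/24))² = (1 + (5/2 - 1/24))² = (1 + 59/24)² = (83/24)² = 6889/576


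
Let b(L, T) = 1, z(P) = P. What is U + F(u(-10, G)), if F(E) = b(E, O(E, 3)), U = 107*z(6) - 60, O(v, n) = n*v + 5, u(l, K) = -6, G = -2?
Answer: 583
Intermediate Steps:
O(v, n) = 5 + n*v
U = 582 (U = 107*6 - 60 = 642 - 60 = 582)
F(E) = 1
U + F(u(-10, G)) = 582 + 1 = 583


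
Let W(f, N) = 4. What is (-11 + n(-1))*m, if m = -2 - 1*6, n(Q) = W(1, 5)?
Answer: 56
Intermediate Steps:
n(Q) = 4
m = -8 (m = -2 - 6 = -8)
(-11 + n(-1))*m = (-11 + 4)*(-8) = -7*(-8) = 56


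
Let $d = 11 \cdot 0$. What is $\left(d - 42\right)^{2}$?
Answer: $1764$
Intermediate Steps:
$d = 0$
$\left(d - 42\right)^{2} = \left(0 - 42\right)^{2} = \left(-42\right)^{2} = 1764$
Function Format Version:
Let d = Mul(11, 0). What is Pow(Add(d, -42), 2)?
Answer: 1764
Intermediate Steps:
d = 0
Pow(Add(d, -42), 2) = Pow(Add(0, -42), 2) = Pow(-42, 2) = 1764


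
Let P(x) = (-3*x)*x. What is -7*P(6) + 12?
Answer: 768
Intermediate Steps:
P(x) = -3*x**2
-7*P(6) + 12 = -(-21)*6**2 + 12 = -(-21)*36 + 12 = -7*(-108) + 12 = 756 + 12 = 768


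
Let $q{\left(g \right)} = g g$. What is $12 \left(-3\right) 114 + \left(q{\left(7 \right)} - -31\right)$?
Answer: $-4024$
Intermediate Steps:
$q{\left(g \right)} = g^{2}$
$12 \left(-3\right) 114 + \left(q{\left(7 \right)} - -31\right) = 12 \left(-3\right) 114 - \left(-31 - 7^{2}\right) = \left(-36\right) 114 + \left(49 + 31\right) = -4104 + 80 = -4024$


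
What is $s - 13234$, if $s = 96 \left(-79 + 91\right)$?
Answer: $-12082$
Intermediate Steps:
$s = 1152$ ($s = 96 \cdot 12 = 1152$)
$s - 13234 = 1152 - 13234 = -12082$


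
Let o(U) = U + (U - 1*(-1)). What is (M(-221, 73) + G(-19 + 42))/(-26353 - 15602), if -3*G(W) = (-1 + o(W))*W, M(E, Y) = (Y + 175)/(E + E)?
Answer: 46838/5563233 ≈ 0.0084192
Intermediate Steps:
o(U) = 1 + 2*U (o(U) = U + (U + 1) = U + (1 + U) = 1 + 2*U)
M(E, Y) = (175 + Y)/(2*E) (M(E, Y) = (175 + Y)/((2*E)) = (175 + Y)*(1/(2*E)) = (175 + Y)/(2*E))
G(W) = -2*W²/3 (G(W) = -(-1 + (1 + 2*W))*W/3 = -2*W*W/3 = -2*W²/3)
(M(-221, 73) + G(-19 + 42))/(-26353 - 15602) = ((½)*(175 + 73)/(-221) - 2*(-19 + 42)²/3)/(-26353 - 15602) = ((½)*(-1/221)*248 - ⅔*23²)/(-41955) = (-124/221 - ⅔*529)*(-1/41955) = (-124/221 - 1058/3)*(-1/41955) = -234190/663*(-1/41955) = 46838/5563233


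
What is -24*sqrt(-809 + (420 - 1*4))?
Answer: -24*I*sqrt(393) ≈ -475.78*I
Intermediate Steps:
-24*sqrt(-809 + (420 - 1*4)) = -24*sqrt(-809 + (420 - 4)) = -24*sqrt(-809 + 416) = -24*I*sqrt(393)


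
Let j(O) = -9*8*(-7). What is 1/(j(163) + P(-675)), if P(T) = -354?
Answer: 1/150 ≈ 0.0066667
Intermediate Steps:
j(O) = 504 (j(O) = -72*(-7) = 504)
1/(j(163) + P(-675)) = 1/(504 - 354) = 1/150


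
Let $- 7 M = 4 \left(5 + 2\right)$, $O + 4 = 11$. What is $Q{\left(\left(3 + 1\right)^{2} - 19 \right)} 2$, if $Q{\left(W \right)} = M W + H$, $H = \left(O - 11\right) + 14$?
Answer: $44$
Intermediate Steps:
$O = 7$ ($O = -4 + 11 = 7$)
$M = -4$ ($M = - \frac{4 \left(5 + 2\right)}{7} = - \frac{4 \cdot 7}{7} = \left(- \frac{1}{7}\right) 28 = -4$)
$H = 10$ ($H = \left(7 - 11\right) + 14 = -4 + 14 = 10$)
$Q{\left(W \right)} = 10 - 4 W$ ($Q{\left(W \right)} = - 4 W + 10 = 10 - 4 W$)
$Q{\left(\left(3 + 1\right)^{2} - 19 \right)} 2 = \left(10 - 4 \left(\left(3 + 1\right)^{2} - 19\right)\right) 2 = \left(10 - 4 \left(4^{2} - 19\right)\right) 2 = \left(10 - 4 \left(16 - 19\right)\right) 2 = \left(10 - -12\right) 2 = \left(10 + 12\right) 2 = 22 \cdot 2 = 44$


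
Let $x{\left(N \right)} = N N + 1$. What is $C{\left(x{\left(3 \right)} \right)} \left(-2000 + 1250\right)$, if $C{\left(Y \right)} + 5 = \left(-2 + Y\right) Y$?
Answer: $-56250$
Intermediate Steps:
$x{\left(N \right)} = 1 + N^{2}$ ($x{\left(N \right)} = N^{2} + 1 = 1 + N^{2}$)
$C{\left(Y \right)} = -5 + Y \left(-2 + Y\right)$ ($C{\left(Y \right)} = -5 + \left(-2 + Y\right) Y = -5 + Y \left(-2 + Y\right)$)
$C{\left(x{\left(3 \right)} \right)} \left(-2000 + 1250\right) = \left(-5 + \left(1 + 3^{2}\right)^{2} - 2 \left(1 + 3^{2}\right)\right) \left(-2000 + 1250\right) = \left(-5 + \left(1 + 9\right)^{2} - 2 \left(1 + 9\right)\right) \left(-750\right) = \left(-5 + 10^{2} - 20\right) \left(-750\right) = \left(-5 + 100 - 20\right) \left(-750\right) = 75 \left(-750\right) = -56250$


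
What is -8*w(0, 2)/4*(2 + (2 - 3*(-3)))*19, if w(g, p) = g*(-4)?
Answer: 0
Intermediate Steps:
w(g, p) = -4*g
-8*w(0, 2)/4*(2 + (2 - 3*(-3)))*19 = -8*-4*0/4*(2 + (2 - 3*(-3)))*19 = -8*0*(¼)*(2 + (2 + 9))*19 = -0*(2 + 11)*19 = -0*13*19 = -8*0*19 = 0*19 = 0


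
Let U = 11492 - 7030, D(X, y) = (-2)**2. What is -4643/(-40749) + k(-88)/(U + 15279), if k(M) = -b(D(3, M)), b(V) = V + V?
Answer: 91331471/804426009 ≈ 0.11354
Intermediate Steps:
D(X, y) = 4
b(V) = 2*V
U = 4462
k(M) = -8 (k(M) = -2*4 = -1*8 = -8)
-4643/(-40749) + k(-88)/(U + 15279) = -4643/(-40749) - 8/(4462 + 15279) = -4643*(-1/40749) - 8/19741 = 4643/40749 - 8*1/19741 = 4643/40749 - 8/19741 = 91331471/804426009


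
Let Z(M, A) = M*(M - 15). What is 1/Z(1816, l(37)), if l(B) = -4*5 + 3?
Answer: 1/3270616 ≈ 3.0575e-7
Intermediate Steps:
l(B) = -17 (l(B) = -20 + 3 = -17)
Z(M, A) = M*(-15 + M)
1/Z(1816, l(37)) = 1/(1816*(-15 + 1816)) = 1/(1816*1801) = 1/3270616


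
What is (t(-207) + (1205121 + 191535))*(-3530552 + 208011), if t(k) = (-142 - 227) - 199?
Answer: -4638559619608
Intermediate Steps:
t(k) = -568 (t(k) = -369 - 199 = -568)
(t(-207) + (1205121 + 191535))*(-3530552 + 208011) = (-568 + (1205121 + 191535))*(-3530552 + 208011) = (-568 + 1396656)*(-3322541) = 1396088*(-3322541) = -4638559619608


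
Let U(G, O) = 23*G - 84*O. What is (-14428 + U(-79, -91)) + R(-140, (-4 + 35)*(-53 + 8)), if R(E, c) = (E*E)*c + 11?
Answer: -27350590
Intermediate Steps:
U(G, O) = -84*O + 23*G
R(E, c) = 11 + c*E² (R(E, c) = E²*c + 11 = c*E² + 11 = 11 + c*E²)
(-14428 + U(-79, -91)) + R(-140, (-4 + 35)*(-53 + 8)) = (-14428 + (-84*(-91) + 23*(-79))) + (11 + ((-4 + 35)*(-53 + 8))*(-140)²) = (-14428 + (7644 - 1817)) + (11 + (31*(-45))*19600) = (-14428 + 5827) + (11 - 1395*19600) = -8601 + (11 - 27342000) = -8601 - 27341989 = -27350590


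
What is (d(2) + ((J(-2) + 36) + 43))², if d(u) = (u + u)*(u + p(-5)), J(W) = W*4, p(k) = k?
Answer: 3481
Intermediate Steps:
J(W) = 4*W
d(u) = 2*u*(-5 + u) (d(u) = (u + u)*(u - 5) = (2*u)*(-5 + u) = 2*u*(-5 + u))
(d(2) + ((J(-2) + 36) + 43))² = (2*2*(-5 + 2) + ((4*(-2) + 36) + 43))² = (2*2*(-3) + ((-8 + 36) + 43))² = (-12 + (28 + 43))² = (-12 + 71)² = 59² = 3481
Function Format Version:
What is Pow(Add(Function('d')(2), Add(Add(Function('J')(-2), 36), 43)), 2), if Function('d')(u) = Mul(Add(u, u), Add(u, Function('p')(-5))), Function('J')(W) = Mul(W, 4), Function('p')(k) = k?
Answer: 3481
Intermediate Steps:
Function('J')(W) = Mul(4, W)
Function('d')(u) = Mul(2, u, Add(-5, u)) (Function('d')(u) = Mul(Add(u, u), Add(u, -5)) = Mul(Mul(2, u), Add(-5, u)) = Mul(2, u, Add(-5, u)))
Pow(Add(Function('d')(2), Add(Add(Function('J')(-2), 36), 43)), 2) = Pow(Add(Mul(2, 2, Add(-5, 2)), Add(Add(Mul(4, -2), 36), 43)), 2) = Pow(Add(Mul(2, 2, -3), Add(Add(-8, 36), 43)), 2) = Pow(Add(-12, Add(28, 43)), 2) = Pow(Add(-12, 71), 2) = Pow(59, 2) = 3481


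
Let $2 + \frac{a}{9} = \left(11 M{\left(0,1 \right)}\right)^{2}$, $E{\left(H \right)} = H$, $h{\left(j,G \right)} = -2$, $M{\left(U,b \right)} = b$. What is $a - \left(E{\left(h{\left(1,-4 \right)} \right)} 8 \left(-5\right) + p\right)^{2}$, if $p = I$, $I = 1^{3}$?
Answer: $-5490$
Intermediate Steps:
$a = 1071$ ($a = -18 + 9 \left(11 \cdot 1\right)^{2} = -18 + 9 \cdot 11^{2} = -18 + 9 \cdot 121 = -18 + 1089 = 1071$)
$I = 1$
$p = 1$
$a - \left(E{\left(h{\left(1,-4 \right)} \right)} 8 \left(-5\right) + p\right)^{2} = 1071 - \left(\left(-2\right) 8 \left(-5\right) + 1\right)^{2} = 1071 - \left(\left(-16\right) \left(-5\right) + 1\right)^{2} = 1071 - \left(80 + 1\right)^{2} = 1071 - 81^{2} = 1071 - 6561 = -5490$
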